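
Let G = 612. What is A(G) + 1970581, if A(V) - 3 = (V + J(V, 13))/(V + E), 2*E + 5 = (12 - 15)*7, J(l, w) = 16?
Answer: 1180380444/599 ≈ 1.9706e+6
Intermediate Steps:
E = -13 (E = -5/2 + ((12 - 15)*7)/2 = -5/2 + (-3*7)/2 = -5/2 + (½)*(-21) = -5/2 - 21/2 = -13)
A(V) = 3 + (16 + V)/(-13 + V) (A(V) = 3 + (V + 16)/(V - 13) = 3 + (16 + V)/(-13 + V))
A(G) + 1970581 = (-23 + 4*612)/(-13 + 612) + 1970581 = (-23 + 2448)/599 + 1970581 = (1/599)*2425 + 1970581 = 2425/599 + 1970581 = 1180380444/599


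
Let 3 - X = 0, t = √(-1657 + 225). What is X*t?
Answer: 6*I*√358 ≈ 113.53*I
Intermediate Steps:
t = 2*I*√358 (t = √(-1432) = 2*I*√358 ≈ 37.842*I)
X = 3 (X = 3 - 1*0 = 3 + 0 = 3)
X*t = 3*(2*I*√358) = 6*I*√358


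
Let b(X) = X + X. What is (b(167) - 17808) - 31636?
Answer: -49110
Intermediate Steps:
b(X) = 2*X
(b(167) - 17808) - 31636 = (2*167 - 17808) - 31636 = (334 - 17808) - 31636 = -17474 - 31636 = -49110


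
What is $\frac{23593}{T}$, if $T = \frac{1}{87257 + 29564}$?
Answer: $2756157853$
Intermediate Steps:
$T = \frac{1}{116821} \approx 8.5601 \cdot 10^{-6}$
$\frac{23593}{T} = 23593 \frac{1}{\frac{1}{116821}} = 23593 \cdot 116821 = 2756157853$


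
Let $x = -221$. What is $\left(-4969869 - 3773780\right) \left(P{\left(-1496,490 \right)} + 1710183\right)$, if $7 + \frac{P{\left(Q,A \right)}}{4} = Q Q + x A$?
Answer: $-89439301496291$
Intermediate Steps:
$P{\left(Q,A \right)} = -28 - 884 A + 4 Q^{2}$ ($P{\left(Q,A \right)} = -28 + 4 \left(Q Q - 221 A\right) = -28 + 4 \left(Q^{2} - 221 A\right) = -28 - \left(- 4 Q^{2} + 884 A\right) = -28 - 884 A + 4 Q^{2}$)
$\left(-4969869 - 3773780\right) \left(P{\left(-1496,490 \right)} + 1710183\right) = \left(-4969869 - 3773780\right) \left(\left(-28 - 433160 + 4 \left(-1496\right)^{2}\right) + 1710183\right) = - 8743649 \left(\left(-28 - 433160 + 4 \cdot 2238016\right) + 1710183\right) = - 8743649 \left(\left(-28 - 433160 + 8952064\right) + 1710183\right) = - 8743649 \left(8518876 + 1710183\right) = \left(-8743649\right) 10229059 = -89439301496291$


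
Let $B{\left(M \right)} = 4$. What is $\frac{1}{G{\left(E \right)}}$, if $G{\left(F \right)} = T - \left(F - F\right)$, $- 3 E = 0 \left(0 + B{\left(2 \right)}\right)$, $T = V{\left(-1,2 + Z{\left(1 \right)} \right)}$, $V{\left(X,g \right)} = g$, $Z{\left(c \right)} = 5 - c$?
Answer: $\frac{1}{6} \approx 0.16667$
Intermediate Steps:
$T = 6$ ($T = 2 + \left(5 - 1\right) = 2 + 4 = 6$)
$E = 0$ ($E = - \frac{0 \left(0 + 4\right)}{3} = - \frac{0 \cdot 4}{3} = \left(- \frac{1}{3}\right) 0 = 0$)
$G{\left(F \right)} = 6$ ($G{\left(F \right)} = 6 - \left(F - F\right) = 6 - 0 = 6 + 0 = 6$)
$\frac{1}{G{\left(E \right)}} = \frac{1}{6}$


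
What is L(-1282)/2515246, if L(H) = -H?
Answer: 641/1257623 ≈ 0.00050969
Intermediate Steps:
L(-1282)/2515246 = -1*(-1282)/2515246 = 1282*(1/2515246) = 641/1257623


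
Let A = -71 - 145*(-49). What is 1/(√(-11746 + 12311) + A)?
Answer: 7034/49476591 - √565/49476591 ≈ 0.00014169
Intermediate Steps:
A = 7034 (A = -71 + 7105 = 7034)
1/(√(-11746 + 12311) + A) = 1/(√(-11746 + 12311) + 7034) = 1/(√565 + 7034) = 1/(7034 + √565)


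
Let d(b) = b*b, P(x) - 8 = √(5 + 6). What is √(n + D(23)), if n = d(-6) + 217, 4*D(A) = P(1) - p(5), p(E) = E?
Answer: √(1015 + √11)/2 ≈ 15.956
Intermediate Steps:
P(x) = 8 + √11 (P(x) = 8 + √(5 + 6) = 8 + √11)
d(b) = b²
D(A) = ¾ + √11/4 (D(A) = ((8 + √11) - 1*5)/4 = ((8 + √11) - 5)/4 = (3 + √11)/4 = ¾ + √11/4)
n = 253 (n = (-6)² + 217 = 36 + 217 = 253)
√(n + D(23)) = √(253 + (¾ + √11/4)) = √(1015/4 + √11/4)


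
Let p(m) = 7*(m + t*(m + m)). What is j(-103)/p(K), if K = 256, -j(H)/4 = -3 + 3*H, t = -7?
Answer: -3/56 ≈ -0.053571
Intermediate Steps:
j(H) = 12 - 12*H (j(H) = -4*(-3 + 3*H) = 12 - 12*H)
p(m) = -91*m (p(m) = 7*(m - 7*(m + m)) = 7*(m - 14*m) = 7*(-13*m) = -91*m)
j(-103)/p(K) = (12 - 12*(-103))/((-91*256)) = (12 + 1236)/(-23296) = 1248*(-1/23296) = -3/56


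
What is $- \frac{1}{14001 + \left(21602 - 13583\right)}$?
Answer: $- \frac{1}{22020} \approx -4.5413 \cdot 10^{-5}$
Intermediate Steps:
$- \frac{1}{14001 + \left(21602 - 13583\right)} = - \frac{1}{14001 + 8019} = - \frac{1}{22020}$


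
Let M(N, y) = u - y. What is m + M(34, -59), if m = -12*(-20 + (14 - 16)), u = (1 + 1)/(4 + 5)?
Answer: 2909/9 ≈ 323.22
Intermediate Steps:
u = 2/9 ≈ 0.22222
M(N, y) = 2/9 - y
m = 264 (m = -12*(-20 - 2) = -12*(-22) = 264)
m + M(34, -59) = 264 + (2/9 - 1*(-59)) = 264 + (2/9 + 59) = 264 + 533/9 = 2909/9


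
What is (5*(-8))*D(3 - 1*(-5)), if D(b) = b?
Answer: -320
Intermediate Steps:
(5*(-8))*D(3 - 1*(-5)) = (5*(-8))*(3 - 1*(-5)) = -40*(3 + 5) = -40*8 = -320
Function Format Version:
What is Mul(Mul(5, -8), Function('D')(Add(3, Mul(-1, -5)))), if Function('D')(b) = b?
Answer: -320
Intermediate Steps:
Mul(Mul(5, -8), Function('D')(Add(3, Mul(-1, -5)))) = Mul(Mul(5, -8), Add(3, Mul(-1, -5))) = Mul(-40, Add(3, 5)) = Mul(-40, 8) = -320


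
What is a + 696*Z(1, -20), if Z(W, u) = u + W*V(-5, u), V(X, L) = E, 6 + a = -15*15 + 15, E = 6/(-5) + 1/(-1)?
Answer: -78336/5 ≈ -15667.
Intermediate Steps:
E = -11/5 (E = 6*(-⅕) + 1*(-1) = -6/5 - 1 = -11/5 ≈ -2.2000)
a = -216 (a = -6 + (-15*15 + 15) = -6 + (-225 + 15) = -6 - 210 = -216)
V(X, L) = -11/5
Z(W, u) = u - 11*W/5 (Z(W, u) = u + W*(-11/5) = u - 11*W/5)
a + 696*Z(1, -20) = -216 + 696*(-20 - 11/5*1) = -216 + 696*(-20 - 11/5) = -216 + 696*(-111/5) = -216 - 77256/5 = -78336/5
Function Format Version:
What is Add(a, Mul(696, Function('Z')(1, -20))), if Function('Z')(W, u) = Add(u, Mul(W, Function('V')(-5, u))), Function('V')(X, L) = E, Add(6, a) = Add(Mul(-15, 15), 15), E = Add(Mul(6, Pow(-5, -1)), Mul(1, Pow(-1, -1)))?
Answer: Rational(-78336, 5) ≈ -15667.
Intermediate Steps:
E = Rational(-11, 5) (E = Add(Mul(6, Rational(-1, 5)), Mul(1, -1)) = Add(Rational(-6, 5), -1) = Rational(-11, 5) ≈ -2.2000)
a = -216 (a = Add(-6, Add(Mul(-15, 15), 15)) = Add(-6, Add(-225, 15)) = Add(-6, -210) = -216)
Function('V')(X, L) = Rational(-11, 5)
Function('Z')(W, u) = Add(u, Mul(Rational(-11, 5), W)) (Function('Z')(W, u) = Add(u, Mul(W, Rational(-11, 5))) = Add(u, Mul(Rational(-11, 5), W)))
Add(a, Mul(696, Function('Z')(1, -20))) = Add(-216, Mul(696, Add(-20, Mul(Rational(-11, 5), 1)))) = Add(-216, Mul(696, Add(-20, Rational(-11, 5)))) = Add(-216, Mul(696, Rational(-111, 5))) = Add(-216, Rational(-77256, 5)) = Rational(-78336, 5)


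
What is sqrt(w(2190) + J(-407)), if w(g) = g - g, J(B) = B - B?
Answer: 0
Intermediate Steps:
J(B) = 0
w(g) = 0
sqrt(w(2190) + J(-407)) = sqrt(0 + 0) = sqrt(0) = 0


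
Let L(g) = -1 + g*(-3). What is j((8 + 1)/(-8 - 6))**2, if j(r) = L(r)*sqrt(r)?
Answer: -1521/2744 ≈ -0.55430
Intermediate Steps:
L(g) = -1 - 3*g
j(r) = sqrt(r)*(-1 - 3*r) (j(r) = (-1 - 3*r)*sqrt(r) = sqrt(r)*(-1 - 3*r))
j((8 + 1)/(-8 - 6))**2 = (sqrt((8 + 1)/(-8 - 6))*(-1 - 3*(8 + 1)/(-8 - 6)))**2 = (sqrt(9/(-14))*(-1 - 27/(-14)))**2 = (sqrt(9*(-1/14))*(-1 - 27*(-1)/14))**2 = (sqrt(-9/14)*(-1 - 3*(-9/14)))**2 = ((3*I*sqrt(14)/14)*(-1 + 27/14))**2 = ((3*I*sqrt(14)/14)*(13/14))**2 = (39*I*sqrt(14)/196)**2 = -1521/2744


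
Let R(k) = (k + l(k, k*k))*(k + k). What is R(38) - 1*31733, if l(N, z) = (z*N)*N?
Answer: 158441491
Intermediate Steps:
l(N, z) = z*N² (l(N, z) = (N*z)*N = z*N²)
R(k) = 2*k*(k + k⁴) (R(k) = (k + (k*k)*k²)*(k + k) = (k + k²*k²)*(2*k) = (k + k⁴)*(2*k) = 2*k*(k + k⁴))
R(38) - 1*31733 = 2*38²*(1 + 38³) - 1*31733 = 2*1444*(1 + 54872) - 31733 = 2*1444*54873 - 31733 = 158473224 - 31733 = 158441491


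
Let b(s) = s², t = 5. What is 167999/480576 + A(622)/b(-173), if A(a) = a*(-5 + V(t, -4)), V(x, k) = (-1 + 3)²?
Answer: 4729123799/14383159104 ≈ 0.32880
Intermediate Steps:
V(x, k) = 4 (V(x, k) = 2² = 4)
A(a) = -a (A(a) = a*(-5 + 4) = a*(-1) = -a)
167999/480576 + A(622)/b(-173) = 167999/480576 + (-1*622)/((-173)²) = 167999*(1/480576) - 622/29929 = 167999/480576 - 622*1/29929 = 167999/480576 - 622/29929 = 4729123799/14383159104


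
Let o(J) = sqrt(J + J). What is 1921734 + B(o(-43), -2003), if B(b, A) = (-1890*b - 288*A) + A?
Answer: 2496595 - 1890*I*sqrt(86) ≈ 2.4966e+6 - 17527.0*I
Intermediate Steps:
o(J) = sqrt(2)*sqrt(J) (o(J) = sqrt(2*J) = sqrt(2)*sqrt(J))
B(b, A) = -1890*b - 287*A
1921734 + B(o(-43), -2003) = 1921734 + (-1890*sqrt(2)*sqrt(-43) - 287*(-2003)) = 1921734 + (-1890*sqrt(2)*I*sqrt(43) + 574861) = 1921734 + (-1890*I*sqrt(86) + 574861) = 1921734 + (574861 - 1890*I*sqrt(86)) = 2496595 - 1890*I*sqrt(86)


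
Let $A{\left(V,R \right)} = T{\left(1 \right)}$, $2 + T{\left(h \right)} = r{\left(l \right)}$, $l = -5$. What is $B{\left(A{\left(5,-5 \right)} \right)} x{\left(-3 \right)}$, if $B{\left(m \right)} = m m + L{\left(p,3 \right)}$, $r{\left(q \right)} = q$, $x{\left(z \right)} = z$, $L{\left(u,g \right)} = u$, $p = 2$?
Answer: $-153$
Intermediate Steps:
$T{\left(h \right)} = -7$ ($T{\left(h \right)} = -2 - 5 = -7$)
$A{\left(V,R \right)} = -7$
$B{\left(m \right)} = 2 + m^{2}$ ($B{\left(m \right)} = m m + 2 = m^{2} + 2 = 2 + m^{2}$)
$B{\left(A{\left(5,-5 \right)} \right)} x{\left(-3 \right)} = \left(2 + \left(-7\right)^{2}\right) \left(-3\right) = \left(2 + 49\right) \left(-3\right) = 51 \left(-3\right) = -153$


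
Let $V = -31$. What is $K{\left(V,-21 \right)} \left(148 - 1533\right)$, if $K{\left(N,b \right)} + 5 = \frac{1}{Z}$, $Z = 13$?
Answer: $\frac{88640}{13} \approx 6818.5$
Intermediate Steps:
$K{\left(N,b \right)} = - \frac{64}{13}$ ($K{\left(N,b \right)} = -5 + \frac{1}{13} = - \frac{64}{13}$)
$K{\left(V,-21 \right)} \left(148 - 1533\right) = - \frac{64 \left(148 - 1533\right)}{13} = \left(- \frac{64}{13}\right) \left(-1385\right) = \frac{88640}{13}$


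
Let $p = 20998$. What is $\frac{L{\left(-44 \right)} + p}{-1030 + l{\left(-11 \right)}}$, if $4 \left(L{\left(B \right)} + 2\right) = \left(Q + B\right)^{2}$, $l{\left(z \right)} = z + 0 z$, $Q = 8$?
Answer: $- \frac{21320}{1041} \approx -20.48$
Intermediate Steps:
$l{\left(z \right)} = z$ ($l{\left(z \right)} = z + 0 = z$)
$L{\left(B \right)} = -2 + \frac{\left(8 + B\right)^{2}}{4}$
$\frac{L{\left(-44 \right)} + p}{-1030 + l{\left(-11 \right)}} = \frac{\left(-2 + \frac{\left(8 - 44\right)^{2}}{4}\right) + 20998}{-1030 - 11} = \frac{\left(-2 + \frac{\left(-36\right)^{2}}{4}\right) + 20998}{-1041} = \left(\left(-2 + \frac{1}{4} \cdot 1296\right) + 20998\right) \left(- \frac{1}{1041}\right) = \left(\left(-2 + 324\right) + 20998\right) \left(- \frac{1}{1041}\right) = \left(322 + 20998\right) \left(- \frac{1}{1041}\right) = 21320 \left(- \frac{1}{1041}\right) = - \frac{21320}{1041}$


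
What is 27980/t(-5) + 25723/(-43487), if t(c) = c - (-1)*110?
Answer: 242813069/913227 ≈ 265.88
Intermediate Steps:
t(c) = 110 + c (t(c) = c - 1*(-110) = c + 110 = 110 + c)
27980/t(-5) + 25723/(-43487) = 27980/(110 - 5) + 25723/(-43487) = 27980/105 + 25723*(-1/43487) = 27980*(1/105) - 25723/43487 = 5596/21 - 25723/43487 = 242813069/913227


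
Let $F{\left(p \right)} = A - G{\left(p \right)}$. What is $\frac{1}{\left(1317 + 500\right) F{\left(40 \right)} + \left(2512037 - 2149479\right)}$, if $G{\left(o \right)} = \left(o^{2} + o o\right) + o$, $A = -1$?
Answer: $- \frac{1}{5526339} \approx -1.8095 \cdot 10^{-7}$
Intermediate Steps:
$G{\left(o \right)} = o + 2 o^{2}$ ($G{\left(o \right)} = \left(o^{2} + o^{2}\right) + o = 2 o^{2} + o = o + 2 o^{2}$)
$F{\left(p \right)} = -1 - p \left(1 + 2 p\right)$
$\frac{1}{\left(1317 + 500\right) F{\left(40 \right)} + \left(2512037 - 2149479\right)} = \frac{1}{\left(1317 + 500\right) \left(-1 - 40 \left(1 + 2 \cdot 40\right)\right) + \left(2512037 - 2149479\right)} = \frac{1}{1817 \left(-1 - 40 \left(1 + 80\right)\right) + 362558} = \frac{1}{1817 \left(-1 - 40 \cdot 81\right) + 362558} = \frac{1}{1817 \left(-1 - 3240\right) + 362558} = \frac{1}{1817 \left(-3241\right) + 362558} = \frac{1}{-5888897 + 362558} = \frac{1}{-5526339} = - \frac{1}{5526339}$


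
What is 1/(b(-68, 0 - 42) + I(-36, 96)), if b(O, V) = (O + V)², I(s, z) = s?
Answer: 1/12064 ≈ 8.2891e-5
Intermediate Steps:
1/(b(-68, 0 - 42) + I(-36, 96)) = 1/((-68 + (0 - 42))² - 36) = 1/((-68 - 42)² - 36) = 1/((-110)² - 36) = 1/(12100 - 36) = 1/12064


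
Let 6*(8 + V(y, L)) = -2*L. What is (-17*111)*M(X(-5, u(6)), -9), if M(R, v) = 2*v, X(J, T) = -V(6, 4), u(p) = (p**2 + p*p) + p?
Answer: 33966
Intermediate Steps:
V(y, L) = -8 - L/3 (V(y, L) = -8 + (-2*L)/6 = -8 - L/3)
u(p) = p + 2*p**2 (u(p) = (p**2 + p**2) + p = 2*p**2 + p = p + 2*p**2)
X(J, T) = 28/3 (X(J, T) = -(-8 - 1/3*4) = -(-8 - 4/3) = -1*(-28/3) = 28/3)
(-17*111)*M(X(-5, u(6)), -9) = (-17*111)*(2*(-9)) = -1887*(-18) = 33966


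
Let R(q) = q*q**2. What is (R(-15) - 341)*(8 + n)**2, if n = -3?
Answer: -92900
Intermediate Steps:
R(q) = q**3
(R(-15) - 341)*(8 + n)**2 = ((-15)**3 - 341)*(8 - 3)**2 = (-3375 - 341)*5**2 = -3716*25 = -92900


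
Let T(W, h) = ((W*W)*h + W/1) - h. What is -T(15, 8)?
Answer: -1807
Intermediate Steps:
T(W, h) = W - h + h*W² (T(W, h) = (W²*h + W*1) - h = (h*W² + W) - h = (W + h*W²) - h = W - h + h*W²)
-T(15, 8) = -(15 - 1*8 + 8*15²) = -(15 - 8 + 8*225) = -(15 - 8 + 1800) = -1*1807 = -1807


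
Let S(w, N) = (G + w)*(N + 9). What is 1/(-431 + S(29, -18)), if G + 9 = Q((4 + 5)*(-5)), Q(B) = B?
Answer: -1/206 ≈ -0.0048544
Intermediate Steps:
G = -54 (G = -9 + (4 + 5)*(-5) = -9 + 9*(-5) = -9 - 45 = -54)
S(w, N) = (-54 + w)*(9 + N) (S(w, N) = (-54 + w)*(N + 9) = (-54 + w)*(9 + N))
1/(-431 + S(29, -18)) = 1/(-431 + (-486 - 54*(-18) + 9*29 - 18*29)) = 1/(-431 + (-486 + 972 + 261 - 522)) = 1/(-431 + 225) = 1/(-206) = -1/206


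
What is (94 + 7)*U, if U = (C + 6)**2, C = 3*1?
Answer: 8181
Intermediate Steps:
C = 3
U = 81 (U = (3 + 6)**2 = 9**2 = 81)
(94 + 7)*U = (94 + 7)*81 = 101*81 = 8181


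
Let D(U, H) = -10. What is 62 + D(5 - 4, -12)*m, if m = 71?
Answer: -648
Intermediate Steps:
62 + D(5 - 4, -12)*m = 62 - 10*71 = 62 - 710 = -648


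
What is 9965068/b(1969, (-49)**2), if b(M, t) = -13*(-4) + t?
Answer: 9965068/2453 ≈ 4062.4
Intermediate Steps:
b(M, t) = 52 + t
9965068/b(1969, (-49)**2) = 9965068/(52 + (-49)**2) = 9965068/(52 + 2401) = 9965068/2453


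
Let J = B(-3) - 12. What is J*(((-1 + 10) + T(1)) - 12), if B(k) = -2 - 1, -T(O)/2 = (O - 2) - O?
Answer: -15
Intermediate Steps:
T(O) = 4 (T(O) = -2*((O - 2) - O) = -2*((-2 + O) - O) = -2*(-2) = 4)
B(k) = -3
J = -15 (J = -3 - 12 = -15)
J*(((-1 + 10) + T(1)) - 12) = -15*(((-1 + 10) + 4) - 12) = -15*((9 + 4) - 12) = -15*(13 - 12) = -15*1 = -15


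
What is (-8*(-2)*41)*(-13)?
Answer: -8528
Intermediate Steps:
(-8*(-2)*41)*(-13) = (16*41)*(-13) = 656*(-13) = -8528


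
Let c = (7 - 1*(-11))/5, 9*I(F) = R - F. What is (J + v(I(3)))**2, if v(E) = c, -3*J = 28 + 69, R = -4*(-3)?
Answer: 185761/225 ≈ 825.60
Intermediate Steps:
R = 12
I(F) = 4/3 - F/9 (I(F) = (12 - F)/9 = 4/3 - F/9)
J = -97/3 (J = -(28 + 69)/3 = -1/3*97 = -97/3 ≈ -32.333)
c = 18/5 (c = (7 + 11)*(1/5) = 18*(1/5) = 18/5 ≈ 3.6000)
v(E) = 18/5
(J + v(I(3)))**2 = (-97/3 + 18/5)**2 = (-431/15)**2 = 185761/225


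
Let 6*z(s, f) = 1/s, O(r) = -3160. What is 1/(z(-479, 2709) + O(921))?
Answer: -2874/9081841 ≈ -0.00031646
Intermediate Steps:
z(s, f) = 1/(6*s)
1/(z(-479, 2709) + O(921)) = 1/((1/6)/(-479) - 3160) = 1/((1/6)*(-1/479) - 3160) = 1/(-1/2874 - 3160) = 1/(-9081841/2874) = -2874/9081841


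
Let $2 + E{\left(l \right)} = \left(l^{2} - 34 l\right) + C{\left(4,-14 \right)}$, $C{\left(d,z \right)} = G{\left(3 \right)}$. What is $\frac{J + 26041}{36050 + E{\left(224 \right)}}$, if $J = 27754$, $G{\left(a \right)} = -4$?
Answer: $\frac{53795}{78604} \approx 0.68438$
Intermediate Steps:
$C{\left(d,z \right)} = -4$
$E{\left(l \right)} = -6 + l^{2} - 34 l$ ($E{\left(l \right)} = -2 - \left(4 - l^{2} + 34 l\right) = -6 + l^{2} - 34 l$)
$\frac{J + 26041}{36050 + E{\left(224 \right)}} = \frac{27754 + 26041}{36050 - \left(7622 - 50176\right)} = \frac{53795}{36050 - -42554} = \frac{53795}{36050 + 42554} = \frac{53795}{78604}$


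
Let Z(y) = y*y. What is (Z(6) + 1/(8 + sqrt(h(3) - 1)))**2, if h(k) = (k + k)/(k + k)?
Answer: 83521/64 ≈ 1305.0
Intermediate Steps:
Z(y) = y**2
h(k) = 1 (h(k) = (2*k)/((2*k)) = (2*k)*(1/(2*k)) = 1)
(Z(6) + 1/(8 + sqrt(h(3) - 1)))**2 = (6**2 + 1/(8 + sqrt(1 - 1)))**2 = (36 + 1/(8 + sqrt(0)))**2 = (36 + 1/(8 + 0))**2 = (36 + 1/8)**2 = (289/8)**2 = 83521/64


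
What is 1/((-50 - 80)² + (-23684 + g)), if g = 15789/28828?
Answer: -28828/195553363 ≈ -0.00014742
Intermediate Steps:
g = 15789/28828 (g = 15789*(1/28828) = 15789/28828 ≈ 0.54770)
1/((-50 - 80)² + (-23684 + g)) = 1/((-50 - 80)² + (-23684 + 15789/28828)) = 1/((-130)² - 682746563/28828) = 1/(16900 - 682746563/28828) = 1/(-195553363/28828) = -28828/195553363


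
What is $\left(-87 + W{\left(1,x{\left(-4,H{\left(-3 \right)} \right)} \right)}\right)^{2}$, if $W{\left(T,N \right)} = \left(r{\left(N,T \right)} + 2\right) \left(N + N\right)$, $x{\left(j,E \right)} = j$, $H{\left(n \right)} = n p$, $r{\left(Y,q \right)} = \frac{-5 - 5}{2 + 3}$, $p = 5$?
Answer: $7569$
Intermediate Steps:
$r{\left(Y,q \right)} = -2$ ($r{\left(Y,q \right)} = - \frac{10}{5} = \left(-10\right) \frac{1}{5} = -2$)
$H{\left(n \right)} = 5 n$ ($H{\left(n \right)} = n 5 = 5 n$)
$W{\left(T,N \right)} = 0$ ($W{\left(T,N \right)} = \left(-2 + 2\right) \left(N + N\right) = 0 \cdot 2 N = 0$)
$\left(-87 + W{\left(1,x{\left(-4,H{\left(-3 \right)} \right)} \right)}\right)^{2} = \left(-87 + 0\right)^{2} = \left(-87\right)^{2} = 7569$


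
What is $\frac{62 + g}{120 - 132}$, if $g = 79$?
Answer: $- \frac{47}{4} \approx -11.75$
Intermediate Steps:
$\frac{62 + g}{120 - 132} = \frac{62 + 79}{120 - 132} = \frac{141}{-12} = 141 \left(- \frac{1}{12}\right) = - \frac{47}{4}$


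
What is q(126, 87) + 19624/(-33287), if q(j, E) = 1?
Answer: 13663/33287 ≈ 0.41046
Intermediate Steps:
q(126, 87) + 19624/(-33287) = 1 + 19624/(-33287) = 1 + 19624*(-1/33287) = 1 - 19624/33287 = 13663/33287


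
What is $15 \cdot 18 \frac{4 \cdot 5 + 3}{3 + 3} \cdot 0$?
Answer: $0$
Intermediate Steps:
$15 \cdot 18 \frac{4 \cdot 5 + 3}{3 + 3} \cdot 0 = 270 \frac{20 + 3}{6} \cdot 0 = 270 \cdot 23 \cdot \frac{1}{6} \cdot 0 = 270 \cdot \frac{23}{6} \cdot 0 = 270 \cdot 0 = 0$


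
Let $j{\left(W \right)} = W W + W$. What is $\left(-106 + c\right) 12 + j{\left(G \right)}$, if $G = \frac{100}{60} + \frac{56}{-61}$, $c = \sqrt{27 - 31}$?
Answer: $- \frac{42554168}{33489} + 24 i \approx -1270.7 + 24.0 i$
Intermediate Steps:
$c = 2 i$ ($c = \sqrt{-4} = 2 i \approx 2.0 i$)
$G = \frac{137}{183}$ ($G = 100 \cdot \frac{1}{60} + 56 \left(- \frac{1}{61}\right) = \frac{5}{3} - \frac{56}{61} = \frac{137}{183} \approx 0.74863$)
$j{\left(W \right)} = W + W^{2}$ ($j{\left(W \right)} = W^{2} + W = W + W^{2}$)
$\left(-106 + c\right) 12 + j{\left(G \right)} = \left(-106 + 2 i\right) 12 + \frac{137 \left(1 + \frac{137}{183}\right)}{183} = \left(-1272 + 24 i\right) + \frac{137}{183} \cdot \frac{320}{183} = \left(-1272 + 24 i\right) + \frac{43840}{33489} = - \frac{42554168}{33489} + 24 i$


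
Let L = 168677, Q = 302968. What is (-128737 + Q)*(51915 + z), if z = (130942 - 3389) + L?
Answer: 60657651495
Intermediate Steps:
z = 296230 (z = (130942 - 3389) + 168677 = 127553 + 168677 = 296230)
(-128737 + Q)*(51915 + z) = (-128737 + 302968)*(51915 + 296230) = 174231*348145 = 60657651495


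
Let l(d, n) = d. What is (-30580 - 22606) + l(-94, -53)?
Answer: -53280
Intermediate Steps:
(-30580 - 22606) + l(-94, -53) = (-30580 - 22606) - 94 = -53186 - 94 = -53280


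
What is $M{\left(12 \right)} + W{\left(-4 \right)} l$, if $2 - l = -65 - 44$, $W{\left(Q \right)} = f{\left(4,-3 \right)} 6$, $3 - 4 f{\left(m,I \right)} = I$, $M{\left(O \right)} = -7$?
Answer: $992$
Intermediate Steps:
$f{\left(m,I \right)} = \frac{3}{4} - \frac{I}{4}$
$W{\left(Q \right)} = 9$ ($W{\left(Q \right)} = \left(\frac{3}{4} - - \frac{3}{4}\right) 6 = \left(\frac{3}{4} + \frac{3}{4}\right) 6 = \frac{3}{2} \cdot 6 = 9$)
$l = 111$ ($l = 2 - \left(-65 - 44\right) = 2 - -109 = 2 + 109 = 111$)
$M{\left(12 \right)} + W{\left(-4 \right)} l = -7 + 9 \cdot 111 = -7 + 999 = 992$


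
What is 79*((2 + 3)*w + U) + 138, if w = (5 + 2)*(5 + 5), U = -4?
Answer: 27472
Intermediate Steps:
w = 70 (w = 7*10 = 70)
79*((2 + 3)*w + U) + 138 = 79*((2 + 3)*70 - 4) + 138 = 79*(5*70 - 4) + 138 = 79*(350 - 4) + 138 = 79*346 + 138 = 27334 + 138 = 27472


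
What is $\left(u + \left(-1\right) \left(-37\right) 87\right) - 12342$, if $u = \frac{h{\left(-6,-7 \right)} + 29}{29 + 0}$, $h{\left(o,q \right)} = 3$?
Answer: $- \frac{264535}{29} \approx -9121.9$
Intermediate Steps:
$u = \frac{32}{29}$ ($u = \frac{3 + 29}{29 + 0} = \frac{32}{29} \approx 1.1034$)
$\left(u + \left(-1\right) \left(-37\right) 87\right) - 12342 = \left(\frac{32}{29} + \left(-1\right) \left(-37\right) 87\right) - 12342 = \left(\frac{32}{29} + 37 \cdot 87\right) - 12342 = \left(\frac{32}{29} + 3219\right) - 12342 = \frac{93383}{29} - 12342 = - \frac{264535}{29}$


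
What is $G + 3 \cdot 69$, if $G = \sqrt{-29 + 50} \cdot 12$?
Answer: $207 + 12 \sqrt{21} \approx 261.99$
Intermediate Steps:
$G = 12 \sqrt{21}$ ($G = \sqrt{21} \cdot 12 = 12 \sqrt{21} \approx 54.991$)
$G + 3 \cdot 69 = 12 \sqrt{21} + 3 \cdot 69 = 12 \sqrt{21} + 207 = 207 + 12 \sqrt{21}$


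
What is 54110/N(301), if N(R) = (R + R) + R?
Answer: 7730/129 ≈ 59.922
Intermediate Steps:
N(R) = 3*R (N(R) = 2*R + R = 3*R)
54110/N(301) = 54110/((3*301)) = 54110/903 = 54110*(1/903) = 7730/129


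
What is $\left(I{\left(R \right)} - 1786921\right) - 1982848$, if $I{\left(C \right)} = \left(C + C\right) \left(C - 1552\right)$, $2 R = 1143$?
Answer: $- \frac{9780961}{2} \approx -4.8905 \cdot 10^{6}$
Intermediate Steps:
$R = \frac{1143}{2}$ ($R = \frac{1}{2} \cdot 1143 = \frac{1143}{2} \approx 571.5$)
$I{\left(C \right)} = 2 C \left(-1552 + C\right)$
$\left(I{\left(R \right)} - 1786921\right) - 1982848 = \left(2 \cdot \frac{1143}{2} \left(-1552 + \frac{1143}{2}\right) - 1786921\right) - 1982848 = \left(2 \cdot \frac{1143}{2} \left(- \frac{1961}{2}\right) - 1786921\right) - 1982848 = \left(- \frac{2241423}{2} - 1786921\right) - 1982848 = - \frac{5815265}{2} - 1982848 = - \frac{9780961}{2}$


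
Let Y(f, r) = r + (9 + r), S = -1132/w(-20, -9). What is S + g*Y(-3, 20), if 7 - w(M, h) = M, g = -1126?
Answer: -1490830/27 ≈ -55216.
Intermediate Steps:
w(M, h) = 7 - M
S = -1132/27 (S = -1132/(7 - 1*(-20)) = -1132/(7 + 20) = -1132/27 ≈ -41.926)
Y(f, r) = 9 + 2*r
S + g*Y(-3, 20) = -1132/27 - 1126*(9 + 2*20) = -1132/27 - 1126*(9 + 40) = -1132/27 - 1126*49 = -1132/27 - 55174 = -1490830/27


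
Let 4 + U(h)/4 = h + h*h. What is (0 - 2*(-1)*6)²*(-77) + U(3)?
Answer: -11056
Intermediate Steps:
U(h) = -16 + 4*h + 4*h² (U(h) = -16 + 4*(h + h*h) = -16 + 4*(h + h²) = -16 + (4*h + 4*h²) = -16 + 4*h + 4*h²)
(0 - 2*(-1)*6)²*(-77) + U(3) = (0 - 2*(-1)*6)²*(-77) + (-16 + 4*3 + 4*3²) = (0 + 2*6)²*(-77) + (-16 + 12 + 4*9) = (0 + 12)²*(-77) + (-16 + 12 + 36) = 12²*(-77) + 32 = 144*(-77) + 32 = -11088 + 32 = -11056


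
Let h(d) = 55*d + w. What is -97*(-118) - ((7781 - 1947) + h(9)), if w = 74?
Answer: 5043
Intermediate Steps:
h(d) = 74 + 55*d (h(d) = 55*d + 74 = 74 + 55*d)
-97*(-118) - ((7781 - 1947) + h(9)) = -97*(-118) - ((7781 - 1947) + (74 + 55*9)) = 11446 - (5834 + (74 + 495)) = 11446 - (5834 + 569) = 11446 - 1*6403 = 11446 - 6403 = 5043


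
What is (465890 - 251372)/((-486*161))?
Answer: -35753/13041 ≈ -2.7416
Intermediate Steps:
(465890 - 251372)/((-486*161)) = 214518/(-78246) = 214518*(-1/78246) = -35753/13041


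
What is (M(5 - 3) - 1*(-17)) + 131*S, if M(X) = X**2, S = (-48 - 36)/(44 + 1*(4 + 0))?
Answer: -833/4 ≈ -208.25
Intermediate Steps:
S = -7/4 (S = -84/(44 + 1*4) = -84/(44 + 4) = -84/48 = -84*1/48 = -7/4 ≈ -1.7500)
(M(5 - 3) - 1*(-17)) + 131*S = ((5 - 3)**2 - 1*(-17)) + 131*(-7/4) = (2**2 + 17) - 917/4 = (4 + 17) - 917/4 = 21 - 917/4 = -833/4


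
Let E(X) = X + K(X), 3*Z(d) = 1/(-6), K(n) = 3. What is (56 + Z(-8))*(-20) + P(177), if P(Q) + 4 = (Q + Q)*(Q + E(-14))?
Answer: 518770/9 ≈ 57641.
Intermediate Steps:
Z(d) = -1/18 (Z(d) = (1/(-6))/3 = (1*(-⅙))/3 = (⅓)*(-⅙) = -1/18)
E(X) = 3 + X (E(X) = X + 3 = 3 + X)
P(Q) = -4 + 2*Q*(-11 + Q) (P(Q) = -4 + (Q + Q)*(Q + (3 - 14)) = -4 + (2*Q)*(Q - 11) = -4 + (2*Q)*(-11 + Q) = -4 + 2*Q*(-11 + Q))
(56 + Z(-8))*(-20) + P(177) = (56 - 1/18)*(-20) + (-4 - 22*177 + 2*177²) = (1007/18)*(-20) + (-4 - 3894 + 2*31329) = -10070/9 + (-4 - 3894 + 62658) = -10070/9 + 58760 = 518770/9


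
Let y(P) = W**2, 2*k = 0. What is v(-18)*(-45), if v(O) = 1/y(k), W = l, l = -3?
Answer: -5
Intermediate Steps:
k = 0 (k = (1/2)*0 = 0)
W = -3
y(P) = 9 (y(P) = (-3)**2 = 9)
v(O) = 1/9
v(-18)*(-45) = (1/9)*(-45) = -5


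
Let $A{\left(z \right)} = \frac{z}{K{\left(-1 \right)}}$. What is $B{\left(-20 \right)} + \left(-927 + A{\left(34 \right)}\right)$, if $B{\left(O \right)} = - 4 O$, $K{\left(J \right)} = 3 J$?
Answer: $- \frac{2575}{3} \approx -858.33$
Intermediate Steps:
$A{\left(z \right)} = - \frac{z}{3}$ ($A{\left(z \right)} = \frac{z}{3 \left(-1\right)} = \frac{z}{-3} = z \left(- \frac{1}{3}\right) = - \frac{z}{3}$)
$B{\left(-20 \right)} + \left(-927 + A{\left(34 \right)}\right) = \left(-4\right) \left(-20\right) - \frac{2815}{3} = 80 - \frac{2815}{3} = - \frac{2575}{3}$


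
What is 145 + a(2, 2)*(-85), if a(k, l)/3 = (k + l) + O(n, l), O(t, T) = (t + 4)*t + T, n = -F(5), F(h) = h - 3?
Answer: -365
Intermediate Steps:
F(h) = -3 + h
n = -2 (n = -(-3 + 5) = -1*2 = -2)
O(t, T) = T + t*(4 + t) (O(t, T) = (4 + t)*t + T = t*(4 + t) + T = T + t*(4 + t))
a(k, l) = -12 + 3*k + 6*l (a(k, l) = 3*((k + l) + (l + (-2)**2 + 4*(-2))) = 3*((k + l) + (l + 4 - 8)) = 3*((k + l) + (-4 + l)) = 3*(-4 + k + 2*l) = -12 + 3*k + 6*l)
145 + a(2, 2)*(-85) = 145 + (-12 + 3*2 + 6*2)*(-85) = 145 + (-12 + 6 + 12)*(-85) = 145 + 6*(-85) = 145 - 510 = -365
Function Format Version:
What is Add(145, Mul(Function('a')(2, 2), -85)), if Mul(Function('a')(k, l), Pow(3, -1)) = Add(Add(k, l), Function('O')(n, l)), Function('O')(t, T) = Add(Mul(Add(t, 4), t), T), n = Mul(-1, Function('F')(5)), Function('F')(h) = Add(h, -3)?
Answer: -365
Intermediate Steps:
Function('F')(h) = Add(-3, h)
n = -2 (n = Mul(-1, Add(-3, 5)) = Mul(-1, 2) = -2)
Function('O')(t, T) = Add(T, Mul(t, Add(4, t))) (Function('O')(t, T) = Add(Mul(Add(4, t), t), T) = Add(Mul(t, Add(4, t)), T) = Add(T, Mul(t, Add(4, t))))
Function('a')(k, l) = Add(-12, Mul(3, k), Mul(6, l)) (Function('a')(k, l) = Mul(3, Add(Add(k, l), Add(l, Pow(-2, 2), Mul(4, -2)))) = Mul(3, Add(Add(k, l), Add(l, 4, -8))) = Mul(3, Add(Add(k, l), Add(-4, l))) = Mul(3, Add(-4, k, Mul(2, l))) = Add(-12, Mul(3, k), Mul(6, l)))
Add(145, Mul(Function('a')(2, 2), -85)) = Add(145, Mul(Add(-12, Mul(3, 2), Mul(6, 2)), -85)) = Add(145, Mul(Add(-12, 6, 12), -85)) = Add(145, Mul(6, -85)) = Add(145, -510) = -365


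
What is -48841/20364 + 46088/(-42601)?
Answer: -3019211473/867526764 ≈ -3.4803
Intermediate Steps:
-48841/20364 + 46088/(-42601) = -48841*1/20364 + 46088*(-1/42601) = -48841/20364 - 46088/42601 = -3019211473/867526764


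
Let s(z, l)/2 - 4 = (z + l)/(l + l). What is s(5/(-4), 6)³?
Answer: 9393931/13824 ≈ 679.54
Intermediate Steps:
s(z, l) = 8 + (l + z)/l (s(z, l) = 8 + 2*((z + l)/(l + l)) = 8 + 2*((l + z)/((2*l))) = 8 + 2*((l + z)*(1/(2*l))) = 8 + 2*((l + z)/(2*l)) = 8 + (l + z)/l)
s(5/(-4), 6)³ = (9 + (5/(-4))/6)³ = (9 + (5*(-¼))*(⅙))³ = (9 - 5/4*⅙)³ = (9 - 5/24)³ = (211/24)³ = 9393931/13824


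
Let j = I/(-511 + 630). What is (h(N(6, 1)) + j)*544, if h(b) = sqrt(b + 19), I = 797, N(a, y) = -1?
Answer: 25504/7 + 1632*sqrt(2) ≈ 5951.4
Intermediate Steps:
j = 797/119 (j = 797/(-511 + 630) = 797/119 ≈ 6.6975)
h(b) = sqrt(19 + b)
(h(N(6, 1)) + j)*544 = (sqrt(19 - 1) + 797/119)*544 = (sqrt(18) + 797/119)*544 = (3*sqrt(2) + 797/119)*544 = (797/119 + 3*sqrt(2))*544 = 25504/7 + 1632*sqrt(2)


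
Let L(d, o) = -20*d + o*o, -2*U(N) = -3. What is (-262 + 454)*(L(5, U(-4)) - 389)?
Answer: -93456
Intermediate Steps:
U(N) = 3/2 (U(N) = -½*(-3) = 3/2)
L(d, o) = o² - 20*d (L(d, o) = -20*d + o² = o² - 20*d)
(-262 + 454)*(L(5, U(-4)) - 389) = (-262 + 454)*(((3/2)² - 20*5) - 389) = 192*((9/4 - 100) - 389) = 192*(-391/4 - 389) = 192*(-1947/4) = -93456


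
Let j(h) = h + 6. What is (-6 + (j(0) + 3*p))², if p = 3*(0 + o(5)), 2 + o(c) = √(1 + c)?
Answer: 810 - 324*√6 ≈ 16.365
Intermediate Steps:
o(c) = -2 + √(1 + c)
j(h) = 6 + h
p = -6 + 3*√6 (p = 3*(0 + (-2 + √(1 + 5))) = 3*(0 + (-2 + √6)) = 3*(-2 + √6) = -6 + 3*√6 ≈ 1.3485)
(-6 + (j(0) + 3*p))² = (-6 + ((6 + 0) + 3*(-6 + 3*√6)))² = (-6 + (6 + (-18 + 9*√6)))² = (-6 + (-12 + 9*√6))² = (-18 + 9*√6)²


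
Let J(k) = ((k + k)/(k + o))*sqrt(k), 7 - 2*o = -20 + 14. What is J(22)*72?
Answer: 2112*sqrt(22)/19 ≈ 521.38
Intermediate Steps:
o = 13/2 (o = 7/2 - (-20 + 14)/2 = 7/2 - 1/2*(-6) = 7/2 + 3 = 13/2 ≈ 6.5000)
J(k) = 2*k**(3/2)/(13/2 + k) (J(k) = ((k + k)/(k + 13/2))*sqrt(k) = ((2*k)/(13/2 + k))*sqrt(k) = (2*k/(13/2 + k))*sqrt(k) = 2*k**(3/2)/(13/2 + k))
J(22)*72 = (4*22**(3/2)/(13 + 2*22))*72 = (4*(22*sqrt(22))/(13 + 44))*72 = (4*(22*sqrt(22))/57)*72 = (4*(22*sqrt(22))*(1/57))*72 = (88*sqrt(22)/57)*72 = 2112*sqrt(22)/19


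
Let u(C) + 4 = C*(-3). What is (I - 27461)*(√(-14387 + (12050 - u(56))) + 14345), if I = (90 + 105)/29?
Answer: -11421116030/29 - 796174*I*√2165/29 ≈ -3.9383e+8 - 1.2774e+6*I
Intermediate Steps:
u(C) = -4 - 3*C (u(C) = -4 + C*(-3) = -4 - 3*C)
I = 195/29 (I = (1/29)*195 = 195/29 ≈ 6.7241)
(I - 27461)*(√(-14387 + (12050 - u(56))) + 14345) = (195/29 - 27461)*(√(-14387 + (12050 - (-4 - 3*56))) + 14345) = -796174*(√(-14387 + (12050 - (-4 - 168))) + 14345)/29 = -796174*(√(-14387 + (12050 - 1*(-172))) + 14345)/29 = -796174*(√(-14387 + (12050 + 172)) + 14345)/29 = -796174*(√(-14387 + 12222) + 14345)/29 = -796174*(√(-2165) + 14345)/29 = -796174*(I*√2165 + 14345)/29 = -796174*(14345 + I*√2165)/29 = -11421116030/29 - 796174*I*√2165/29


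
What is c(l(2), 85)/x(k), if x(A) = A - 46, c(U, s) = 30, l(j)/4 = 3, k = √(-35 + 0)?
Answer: -460/717 - 10*I*√35/717 ≈ -0.64156 - 0.082512*I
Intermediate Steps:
k = I*√35 (k = √(-35) = I*√35 ≈ 5.9161*I)
l(j) = 12 (l(j) = 4*3 = 12)
x(A) = -46 + A
c(l(2), 85)/x(k) = 30/(-46 + I*√35)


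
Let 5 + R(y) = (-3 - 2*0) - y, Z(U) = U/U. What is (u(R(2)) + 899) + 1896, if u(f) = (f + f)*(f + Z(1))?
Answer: 2975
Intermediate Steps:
Z(U) = 1
R(y) = -8 - y (R(y) = -5 + ((-3 - 2*0) - y) = -5 + ((-3 + 0) - y) = -5 + (-3 - y) = -8 - y)
u(f) = 2*f*(1 + f) (u(f) = (f + f)*(f + 1) = (2*f)*(1 + f) = 2*f*(1 + f))
(u(R(2)) + 899) + 1896 = (2*(-8 - 1*2)*(1 + (-8 - 1*2)) + 899) + 1896 = (2*(-8 - 2)*(1 + (-8 - 2)) + 899) + 1896 = (2*(-10)*(1 - 10) + 899) + 1896 = (2*(-10)*(-9) + 899) + 1896 = (180 + 899) + 1896 = 1079 + 1896 = 2975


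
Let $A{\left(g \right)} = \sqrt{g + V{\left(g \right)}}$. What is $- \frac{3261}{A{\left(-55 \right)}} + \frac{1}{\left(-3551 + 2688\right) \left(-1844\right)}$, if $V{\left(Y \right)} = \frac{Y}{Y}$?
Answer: $\frac{1}{1591372} + \frac{1087 i \sqrt{6}}{6} \approx 6.2839 \cdot 10^{-7} + 443.77 i$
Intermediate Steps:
$V{\left(Y \right)} = 1$
$A{\left(g \right)} = \sqrt{1 + g}$ ($A{\left(g \right)} = \sqrt{g + 1} = \sqrt{1 + g}$)
$- \frac{3261}{A{\left(-55 \right)}} + \frac{1}{\left(-3551 + 2688\right) \left(-1844\right)} = - \frac{3261}{\sqrt{1 - 55}} + \frac{1}{\left(-3551 + 2688\right) \left(-1844\right)} = - \frac{3261}{\sqrt{-54}} + \frac{1}{-863} \left(- \frac{1}{1844}\right) = - \frac{3261}{3 i \sqrt{6}} - - \frac{1}{1591372} = - 3261 \left(- \frac{i \sqrt{6}}{18}\right) + \frac{1}{1591372} = \frac{1087 i \sqrt{6}}{6} + \frac{1}{1591372} = \frac{1}{1591372} + \frac{1087 i \sqrt{6}}{6}$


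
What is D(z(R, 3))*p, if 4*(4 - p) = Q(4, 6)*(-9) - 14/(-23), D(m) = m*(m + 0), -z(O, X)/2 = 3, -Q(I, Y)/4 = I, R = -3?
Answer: -26622/23 ≈ -1157.5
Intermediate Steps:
Q(I, Y) = -4*I
z(O, X) = -6 (z(O, X) = -2*3 = -6)
D(m) = m**2 (D(m) = m*m = m**2)
p = -1479/46 (p = 4 - (-4*4*(-9) - 14/(-23))/4 = 4 - (-16*(-9) - 14*(-1/23))/4 = 4 - (144 + 14/23)/4 = 4 - 1/4*3326/23 = 4 - 1663/46 = -1479/46 ≈ -32.152)
D(z(R, 3))*p = (-6)**2*(-1479/46) = 36*(-1479/46) = -26622/23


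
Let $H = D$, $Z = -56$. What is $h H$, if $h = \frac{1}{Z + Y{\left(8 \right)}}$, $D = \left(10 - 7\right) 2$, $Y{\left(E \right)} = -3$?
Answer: $- \frac{6}{59} \approx -0.10169$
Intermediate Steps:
$D = 6$ ($D = \left(10 - 7\right) 2 = 3 \cdot 2 = 6$)
$H = 6$
$h = - \frac{1}{59}$ ($h = \frac{1}{-56 - 3} = \frac{1}{-59} = - \frac{1}{59} \approx -0.016949$)
$h H = \left(- \frac{1}{59}\right) 6 = - \frac{6}{59}$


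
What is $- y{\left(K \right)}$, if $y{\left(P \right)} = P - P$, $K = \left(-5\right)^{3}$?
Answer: $0$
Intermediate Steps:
$K = -125$
$y{\left(P \right)} = 0$
$- y{\left(K \right)} = \left(-1\right) 0 = 0$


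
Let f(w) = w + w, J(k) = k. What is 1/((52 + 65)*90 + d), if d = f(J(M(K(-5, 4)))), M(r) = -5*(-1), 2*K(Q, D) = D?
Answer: 1/10540 ≈ 9.4877e-5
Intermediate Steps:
K(Q, D) = D/2
M(r) = 5
f(w) = 2*w
d = 10 (d = 2*5 = 10)
1/((52 + 65)*90 + d) = 1/((52 + 65)*90 + 10) = 1/(117*90 + 10) = 1/(10530 + 10) = 1/10540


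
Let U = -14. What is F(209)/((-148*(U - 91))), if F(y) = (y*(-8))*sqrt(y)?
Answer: -418*sqrt(209)/3885 ≈ -1.5555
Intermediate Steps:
F(y) = -8*y**(3/2) (F(y) = (-8*y)*sqrt(y) = -8*y**(3/2))
F(209)/((-148*(U - 91))) = (-1672*sqrt(209))/((-148*(-14 - 91))) = (-1672*sqrt(209))/((-148*(-105))) = -1672*sqrt(209)/15540 = -1672*sqrt(209)*(1/15540) = -418*sqrt(209)/3885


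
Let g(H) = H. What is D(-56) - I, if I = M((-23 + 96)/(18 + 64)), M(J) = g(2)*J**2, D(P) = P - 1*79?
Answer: -459199/3362 ≈ -136.58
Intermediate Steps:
D(P) = -79 + P (D(P) = P - 79 = -79 + P)
M(J) = 2*J**2
I = 5329/3362 (I = 2*((-23 + 96)/(18 + 64))**2 = 2*(73/82)**2 = 2*(5329/6724) = 5329/3362 ≈ 1.5851)
D(-56) - I = (-79 - 56) - 1*5329/3362 = -135 - 5329/3362 = -459199/3362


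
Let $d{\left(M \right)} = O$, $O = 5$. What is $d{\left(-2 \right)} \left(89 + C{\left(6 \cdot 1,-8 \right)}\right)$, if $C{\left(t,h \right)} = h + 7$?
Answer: $440$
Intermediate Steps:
$C{\left(t,h \right)} = 7 + h$
$d{\left(M \right)} = 5$
$d{\left(-2 \right)} \left(89 + C{\left(6 \cdot 1,-8 \right)}\right) = 5 \left(89 + \left(7 - 8\right)\right) = 5 \left(89 - 1\right) = 5 \cdot 88 = 440$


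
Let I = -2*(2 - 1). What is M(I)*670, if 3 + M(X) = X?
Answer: -3350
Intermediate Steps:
I = -2 (I = -2*1 = -2)
M(X) = -3 + X
M(I)*670 = (-3 - 2)*670 = -5*670 = -3350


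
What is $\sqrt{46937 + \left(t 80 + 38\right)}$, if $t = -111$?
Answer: $\sqrt{38095} \approx 195.18$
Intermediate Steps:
$\sqrt{46937 + \left(t 80 + 38\right)} = \sqrt{46937 + \left(\left(-111\right) 80 + 38\right)} = \sqrt{46937 + \left(-8880 + 38\right)} = \sqrt{46937 - 8842} = \sqrt{38095}$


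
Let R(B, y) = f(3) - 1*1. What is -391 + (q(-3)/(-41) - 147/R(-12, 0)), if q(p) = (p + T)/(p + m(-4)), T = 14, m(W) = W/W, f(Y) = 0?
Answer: -19997/82 ≈ -243.87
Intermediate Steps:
m(W) = 1
R(B, y) = -1 (R(B, y) = 0 - 1*1 = 0 - 1 = -1)
q(p) = (14 + p)/(1 + p) (q(p) = (p + 14)/(p + 1) = (14 + p)/(1 + p))
-391 + (q(-3)/(-41) - 147/R(-12, 0)) = -391 + (((14 - 3)/(1 - 3))/(-41) - 147/(-1)) = -391 + ((11/(-2))*(-1/41) - 147*(-1)) = -391 + (-½*11*(-1/41) + 147) = -391 + (-11/2*(-1/41) + 147) = -391 + (11/82 + 147) = -391 + 12065/82 = -19997/82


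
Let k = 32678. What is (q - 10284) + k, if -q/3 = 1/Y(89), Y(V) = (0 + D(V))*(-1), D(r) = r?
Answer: 1993069/89 ≈ 22394.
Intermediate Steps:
Y(V) = -V (Y(V) = (0 + V)*(-1) = V*(-1) = -V)
q = 3/89 (q = -3/((-1*89)) = -3/(-89) = -3*(-1/89) = 3/89 ≈ 0.033708)
(q - 10284) + k = (3/89 - 10284) + 32678 = -915273/89 + 32678 = 1993069/89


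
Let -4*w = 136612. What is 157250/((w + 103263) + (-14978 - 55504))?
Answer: -78625/686 ≈ -114.61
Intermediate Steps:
w = -34153 (w = -¼*136612 = -34153)
157250/((w + 103263) + (-14978 - 55504)) = 157250/((-34153 + 103263) + (-14978 - 55504)) = 157250/(69110 - 70482) = 157250/(-1372) = 157250*(-1/1372) = -78625/686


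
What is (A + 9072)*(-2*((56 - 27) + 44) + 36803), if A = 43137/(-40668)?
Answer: 4507551942021/13556 ≈ 3.3251e+8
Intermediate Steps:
A = -14379/13556 (A = 43137*(-1/40668) = -14379/13556 ≈ -1.0607)
(A + 9072)*(-2*((56 - 27) + 44) + 36803) = (-14379/13556 + 9072)*(-2*((56 - 27) + 44) + 36803) = 122965653*(-2*(29 + 44) + 36803)/13556 = 122965653*(-2*73 + 36803)/13556 = 122965653*(-146 + 36803)/13556 = (122965653/13556)*36657 = 4507551942021/13556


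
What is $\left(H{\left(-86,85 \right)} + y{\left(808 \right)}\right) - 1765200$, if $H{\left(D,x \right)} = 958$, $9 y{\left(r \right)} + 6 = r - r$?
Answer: $- \frac{5292728}{3} \approx -1.7642 \cdot 10^{6}$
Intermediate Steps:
$y{\left(r \right)} = - \frac{2}{3}$ ($y{\left(r \right)} = - \frac{2}{3} + \frac{r - r}{9} = - \frac{2}{3} + \frac{1}{9} \cdot 0 = - \frac{2}{3} + 0 = - \frac{2}{3}$)
$\left(H{\left(-86,85 \right)} + y{\left(808 \right)}\right) - 1765200 = \left(958 - \frac{2}{3}\right) - 1765200 = \frac{2872}{3} - 1765200 = - \frac{5292728}{3}$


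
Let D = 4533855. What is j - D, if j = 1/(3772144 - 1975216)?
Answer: -8147010997439/1796928 ≈ -4.5339e+6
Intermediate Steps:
j = 1/1796928 ≈ 5.5651e-7
j - D = 1/1796928 - 1*4533855 = 1/1796928 - 4533855 = -8147010997439/1796928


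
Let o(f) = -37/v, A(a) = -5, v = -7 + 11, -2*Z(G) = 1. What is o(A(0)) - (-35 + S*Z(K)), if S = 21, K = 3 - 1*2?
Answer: 145/4 ≈ 36.250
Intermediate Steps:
K = 1 (K = 3 - 2 = 1)
Z(G) = -½ (Z(G) = -½*1 = -½)
v = 4
o(f) = -37/4
o(A(0)) - (-35 + S*Z(K)) = -37/4 - (-35 + 21*(-½)) = -37/4 - (-35 - 21/2) = -37/4 - 1*(-91/2) = -37/4 + 91/2 = 145/4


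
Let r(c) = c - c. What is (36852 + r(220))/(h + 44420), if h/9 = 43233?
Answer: 36852/433517 ≈ 0.085007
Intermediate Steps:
r(c) = 0
h = 389097 (h = 9*43233 = 389097)
(36852 + r(220))/(h + 44420) = (36852 + 0)/(389097 + 44420) = 36852/433517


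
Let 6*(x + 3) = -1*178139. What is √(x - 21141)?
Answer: I*√1830018/6 ≈ 225.46*I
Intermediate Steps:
x = -178157/6 (x = -3 + (-1*178139)/6 = -3 + (⅙)*(-178139) = -3 - 178139/6 = -178157/6 ≈ -29693.)
√(x - 21141) = √(-178157/6 - 21141) = √(-305003/6) = I*√1830018/6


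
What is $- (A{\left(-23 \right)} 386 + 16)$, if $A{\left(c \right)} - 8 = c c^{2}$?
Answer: $4693358$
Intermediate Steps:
$A{\left(c \right)} = 8 + c^{3}$ ($A{\left(c \right)} = 8 + c c^{2} = 8 + c^{3}$)
$- (A{\left(-23 \right)} 386 + 16) = - (\left(8 + \left(-23\right)^{3}\right) 386 + 16) = - (\left(8 - 12167\right) 386 + 16) = - (\left(-12159\right) 386 + 16) = - (-4693374 + 16) = \left(-1\right) \left(-4693358\right) = 4693358$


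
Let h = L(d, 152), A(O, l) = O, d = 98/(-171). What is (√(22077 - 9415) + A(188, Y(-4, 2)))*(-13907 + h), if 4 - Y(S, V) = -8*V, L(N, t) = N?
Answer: -447100660/171 - 2378195*√12662/171 ≈ -4.1796e+6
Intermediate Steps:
d = -98/171 (d = 98*(-1/171) = -98/171 ≈ -0.57310)
Y(S, V) = 4 + 8*V (Y(S, V) = 4 - (-8)*V = 4 + 8*V)
h = -98/171 ≈ -0.57310
(√(22077 - 9415) + A(188, Y(-4, 2)))*(-13907 + h) = (√(22077 - 9415) + 188)*(-13907 - 98/171) = (√12662 + 188)*(-2378195/171) = (188 + √12662)*(-2378195/171) = -447100660/171 - 2378195*√12662/171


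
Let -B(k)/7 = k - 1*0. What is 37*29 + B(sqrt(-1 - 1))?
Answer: 1073 - 7*I*sqrt(2) ≈ 1073.0 - 9.8995*I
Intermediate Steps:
B(k) = -7*k (B(k) = -7*(k - 1*0) = -7*(k + 0) = -7*k)
37*29 + B(sqrt(-1 - 1)) = 37*29 - 7*sqrt(-1 - 1) = 1073 - 7*I*sqrt(2)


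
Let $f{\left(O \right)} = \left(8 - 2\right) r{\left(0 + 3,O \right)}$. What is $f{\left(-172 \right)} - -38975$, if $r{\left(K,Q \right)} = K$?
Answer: $38993$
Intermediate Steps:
$f{\left(O \right)} = 18$ ($f{\left(O \right)} = \left(8 - 2\right) \left(0 + 3\right) = 6 \cdot 3 = 18$)
$f{\left(-172 \right)} - -38975 = 18 - -38975 = 18 + 38975 = 38993$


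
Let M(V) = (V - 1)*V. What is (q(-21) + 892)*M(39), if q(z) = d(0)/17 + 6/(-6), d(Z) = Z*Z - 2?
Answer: 22444890/17 ≈ 1.3203e+6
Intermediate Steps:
d(Z) = -2 + Z² (d(Z) = Z² - 2 = -2 + Z²)
M(V) = V*(-1 + V) (M(V) = (-1 + V)*V = V*(-1 + V))
q(z) = -19/17 (q(z) = (-2 + 0²)/17 + 6/(-6) = (-2 + 0)*(1/17) + 6*(-⅙) = -2*1/17 - 1 = -2/17 - 1 = -19/17)
(q(-21) + 892)*M(39) = (-19/17 + 892)*(39*(-1 + 39)) = 15145*(39*38)/17 = (15145/17)*1482 = 22444890/17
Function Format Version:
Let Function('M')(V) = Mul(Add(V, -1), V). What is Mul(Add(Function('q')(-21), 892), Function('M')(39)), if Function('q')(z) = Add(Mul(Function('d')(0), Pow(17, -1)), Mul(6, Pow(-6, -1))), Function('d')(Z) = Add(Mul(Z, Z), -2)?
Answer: Rational(22444890, 17) ≈ 1.3203e+6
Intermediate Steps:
Function('d')(Z) = Add(-2, Pow(Z, 2)) (Function('d')(Z) = Add(Pow(Z, 2), -2) = Add(-2, Pow(Z, 2)))
Function('M')(V) = Mul(V, Add(-1, V)) (Function('M')(V) = Mul(Add(-1, V), V) = Mul(V, Add(-1, V)))
Function('q')(z) = Rational(-19, 17) (Function('q')(z) = Add(Mul(Add(-2, Pow(0, 2)), Pow(17, -1)), Mul(6, Pow(-6, -1))) = Add(Mul(Add(-2, 0), Rational(1, 17)), Mul(6, Rational(-1, 6))) = Add(Mul(-2, Rational(1, 17)), -1) = Add(Rational(-2, 17), -1) = Rational(-19, 17))
Mul(Add(Function('q')(-21), 892), Function('M')(39)) = Mul(Add(Rational(-19, 17), 892), Mul(39, Add(-1, 39))) = Mul(Rational(15145, 17), Mul(39, 38)) = Mul(Rational(15145, 17), 1482) = Rational(22444890, 17)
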